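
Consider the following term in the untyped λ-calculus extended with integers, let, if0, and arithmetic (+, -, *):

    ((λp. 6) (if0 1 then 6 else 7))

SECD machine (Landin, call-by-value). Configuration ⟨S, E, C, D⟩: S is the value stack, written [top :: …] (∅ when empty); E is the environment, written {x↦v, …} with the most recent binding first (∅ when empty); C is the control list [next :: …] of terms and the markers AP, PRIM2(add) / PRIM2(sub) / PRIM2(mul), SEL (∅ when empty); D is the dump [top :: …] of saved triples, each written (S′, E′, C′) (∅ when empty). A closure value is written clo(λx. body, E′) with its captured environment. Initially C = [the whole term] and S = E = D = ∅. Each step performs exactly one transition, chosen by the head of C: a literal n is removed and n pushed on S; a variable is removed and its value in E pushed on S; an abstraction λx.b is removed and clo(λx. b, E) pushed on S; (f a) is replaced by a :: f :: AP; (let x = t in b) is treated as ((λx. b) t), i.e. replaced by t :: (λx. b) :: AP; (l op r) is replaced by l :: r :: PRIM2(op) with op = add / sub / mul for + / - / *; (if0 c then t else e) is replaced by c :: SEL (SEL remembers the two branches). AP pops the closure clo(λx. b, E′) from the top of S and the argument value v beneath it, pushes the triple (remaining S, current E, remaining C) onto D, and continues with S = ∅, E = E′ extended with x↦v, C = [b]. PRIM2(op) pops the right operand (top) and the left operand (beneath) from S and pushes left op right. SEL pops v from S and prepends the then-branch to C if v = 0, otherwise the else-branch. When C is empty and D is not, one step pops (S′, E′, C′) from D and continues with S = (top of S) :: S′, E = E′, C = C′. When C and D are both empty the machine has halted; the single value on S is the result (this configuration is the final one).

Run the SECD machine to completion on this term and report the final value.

Answer: 6

Derivation:
step 0: <S=∅, E=∅, C=[((λp. 6) (if0 1 then 6 else 7))], D=∅>
step 1: <S=∅, E=∅, C=[(if0 1 then 6 else 7) :: (λp. 6) :: AP], D=∅>
step 2: <S=∅, E=∅, C=[1 :: SEL :: (λp. 6) :: AP], D=∅>
step 3: <S=[1], E=∅, C=[SEL :: (λp. 6) :: AP], D=∅>
step 4: <S=∅, E=∅, C=[7 :: (λp. 6) :: AP], D=∅>
step 5: <S=[7], E=∅, C=[(λp. 6) :: AP], D=∅>
step 6: <S=[clo(λp. 6, ∅) :: 7], E=∅, C=[AP], D=∅>
step 7: <S=∅, E={p↦7}, C=[6], D=[(∅, ∅, ∅)]>
step 8: <S=[6], E={p↦7}, C=∅, D=[(∅, ∅, ∅)]>
step 9: <S=[6], E=∅, C=∅, D=∅>
→ final value 6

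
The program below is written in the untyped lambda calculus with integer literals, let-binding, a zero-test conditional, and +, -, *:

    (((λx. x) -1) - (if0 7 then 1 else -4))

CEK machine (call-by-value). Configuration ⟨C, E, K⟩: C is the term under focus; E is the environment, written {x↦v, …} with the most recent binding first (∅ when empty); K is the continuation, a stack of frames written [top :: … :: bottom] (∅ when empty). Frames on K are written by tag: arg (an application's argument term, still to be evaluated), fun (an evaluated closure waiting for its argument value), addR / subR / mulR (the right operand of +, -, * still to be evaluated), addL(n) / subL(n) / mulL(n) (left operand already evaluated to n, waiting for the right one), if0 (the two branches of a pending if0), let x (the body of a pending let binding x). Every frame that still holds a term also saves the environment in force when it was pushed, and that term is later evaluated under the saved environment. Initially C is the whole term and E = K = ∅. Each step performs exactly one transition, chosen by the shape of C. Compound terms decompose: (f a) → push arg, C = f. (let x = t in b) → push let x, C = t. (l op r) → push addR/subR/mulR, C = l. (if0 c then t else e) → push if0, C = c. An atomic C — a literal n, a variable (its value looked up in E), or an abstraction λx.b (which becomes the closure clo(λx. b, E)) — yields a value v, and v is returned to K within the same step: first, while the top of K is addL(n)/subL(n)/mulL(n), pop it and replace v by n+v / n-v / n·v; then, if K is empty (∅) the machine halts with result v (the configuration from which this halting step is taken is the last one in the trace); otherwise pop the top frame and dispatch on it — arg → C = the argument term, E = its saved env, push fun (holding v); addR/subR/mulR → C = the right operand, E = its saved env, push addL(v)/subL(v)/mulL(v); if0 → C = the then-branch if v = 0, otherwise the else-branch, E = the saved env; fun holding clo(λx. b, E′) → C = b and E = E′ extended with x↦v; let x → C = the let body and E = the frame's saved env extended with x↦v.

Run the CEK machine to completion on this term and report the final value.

Answer: 3

Machine steps:
step 0: <C=(((λx. x) -1) - (if0 7 then 1 else -4)), E=∅, K=∅>
step 1: <C=((λx. x) -1), E=∅, K=[subR]>
step 2: <C=(λx. x), E=∅, K=[arg :: subR]>
step 3: <C=-1, E=∅, K=[fun :: subR]>
step 4: <C=x, E={x↦-1}, K=[subR]>
step 5: <C=(if0 7 then 1 else -4), E=∅, K=[subL(-1)]>
step 6: <C=7, E=∅, K=[if0 :: subL(-1)]>
step 7: <C=-4, E=∅, K=[subL(-1)]>
→ final value 3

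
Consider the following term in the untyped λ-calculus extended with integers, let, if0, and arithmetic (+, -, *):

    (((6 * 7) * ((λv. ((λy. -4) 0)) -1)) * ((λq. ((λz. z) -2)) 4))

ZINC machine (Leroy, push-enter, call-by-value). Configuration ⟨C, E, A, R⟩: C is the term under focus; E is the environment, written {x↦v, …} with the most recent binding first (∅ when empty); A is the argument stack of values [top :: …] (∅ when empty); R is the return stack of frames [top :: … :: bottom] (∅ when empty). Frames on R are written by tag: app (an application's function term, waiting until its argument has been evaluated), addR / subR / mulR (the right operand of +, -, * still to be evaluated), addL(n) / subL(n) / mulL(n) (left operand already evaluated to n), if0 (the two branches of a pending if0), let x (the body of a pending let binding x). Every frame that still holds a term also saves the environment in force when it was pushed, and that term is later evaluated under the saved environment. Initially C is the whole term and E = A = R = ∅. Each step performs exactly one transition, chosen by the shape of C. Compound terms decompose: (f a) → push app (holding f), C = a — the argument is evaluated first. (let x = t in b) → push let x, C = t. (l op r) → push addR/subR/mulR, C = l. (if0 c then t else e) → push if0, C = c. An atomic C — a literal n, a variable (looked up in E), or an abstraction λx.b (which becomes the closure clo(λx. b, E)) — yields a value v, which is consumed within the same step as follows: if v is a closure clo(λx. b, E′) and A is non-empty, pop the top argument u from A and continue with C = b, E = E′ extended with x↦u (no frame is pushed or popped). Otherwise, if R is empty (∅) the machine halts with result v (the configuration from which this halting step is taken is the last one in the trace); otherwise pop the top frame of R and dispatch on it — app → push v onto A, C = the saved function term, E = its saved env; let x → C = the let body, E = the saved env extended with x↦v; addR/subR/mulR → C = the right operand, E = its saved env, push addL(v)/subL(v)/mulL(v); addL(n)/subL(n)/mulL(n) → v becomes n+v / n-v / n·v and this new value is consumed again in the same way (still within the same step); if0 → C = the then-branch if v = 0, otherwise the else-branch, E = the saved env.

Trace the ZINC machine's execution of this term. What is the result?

Answer: 336

Execution trace:
step 0: <C=(((6 * 7) * ((λv. ((λy. -4) 0)) -1)) * ((λq. ((λz. z) -2)) 4)), E=∅, A=∅, R=∅>
step 1: <C=((6 * 7) * ((λv. ((λy. -4) 0)) -1)), E=∅, A=∅, R=[mulR]>
step 2: <C=(6 * 7), E=∅, A=∅, R=[mulR :: mulR]>
step 3: <C=6, E=∅, A=∅, R=[mulR :: mulR :: mulR]>
step 4: <C=7, E=∅, A=∅, R=[mulL(6) :: mulR :: mulR]>
step 5: <C=((λv. ((λy. -4) 0)) -1), E=∅, A=∅, R=[mulL(42) :: mulR]>
step 6: <C=-1, E=∅, A=∅, R=[app :: mulL(42) :: mulR]>
step 7: <C=(λv. ((λy. -4) 0)), E=∅, A=[-1], R=[mulL(42) :: mulR]>
step 8: <C=((λy. -4) 0), E={v↦-1}, A=∅, R=[mulL(42) :: mulR]>
step 9: <C=0, E={v↦-1}, A=∅, R=[app :: mulL(42) :: mulR]>
step 10: <C=(λy. -4), E={v↦-1}, A=[0], R=[mulL(42) :: mulR]>
step 11: <C=-4, E={y↦0, v↦-1}, A=∅, R=[mulL(42) :: mulR]>
step 12: <C=((λq. ((λz. z) -2)) 4), E=∅, A=∅, R=[mulL(-168)]>
step 13: <C=4, E=∅, A=∅, R=[app :: mulL(-168)]>
step 14: <C=(λq. ((λz. z) -2)), E=∅, A=[4], R=[mulL(-168)]>
step 15: <C=((λz. z) -2), E={q↦4}, A=∅, R=[mulL(-168)]>
step 16: <C=-2, E={q↦4}, A=∅, R=[app :: mulL(-168)]>
step 17: <C=(λz. z), E={q↦4}, A=[-2], R=[mulL(-168)]>
step 18: <C=z, E={z↦-2, q↦4}, A=∅, R=[mulL(-168)]>
→ final value 336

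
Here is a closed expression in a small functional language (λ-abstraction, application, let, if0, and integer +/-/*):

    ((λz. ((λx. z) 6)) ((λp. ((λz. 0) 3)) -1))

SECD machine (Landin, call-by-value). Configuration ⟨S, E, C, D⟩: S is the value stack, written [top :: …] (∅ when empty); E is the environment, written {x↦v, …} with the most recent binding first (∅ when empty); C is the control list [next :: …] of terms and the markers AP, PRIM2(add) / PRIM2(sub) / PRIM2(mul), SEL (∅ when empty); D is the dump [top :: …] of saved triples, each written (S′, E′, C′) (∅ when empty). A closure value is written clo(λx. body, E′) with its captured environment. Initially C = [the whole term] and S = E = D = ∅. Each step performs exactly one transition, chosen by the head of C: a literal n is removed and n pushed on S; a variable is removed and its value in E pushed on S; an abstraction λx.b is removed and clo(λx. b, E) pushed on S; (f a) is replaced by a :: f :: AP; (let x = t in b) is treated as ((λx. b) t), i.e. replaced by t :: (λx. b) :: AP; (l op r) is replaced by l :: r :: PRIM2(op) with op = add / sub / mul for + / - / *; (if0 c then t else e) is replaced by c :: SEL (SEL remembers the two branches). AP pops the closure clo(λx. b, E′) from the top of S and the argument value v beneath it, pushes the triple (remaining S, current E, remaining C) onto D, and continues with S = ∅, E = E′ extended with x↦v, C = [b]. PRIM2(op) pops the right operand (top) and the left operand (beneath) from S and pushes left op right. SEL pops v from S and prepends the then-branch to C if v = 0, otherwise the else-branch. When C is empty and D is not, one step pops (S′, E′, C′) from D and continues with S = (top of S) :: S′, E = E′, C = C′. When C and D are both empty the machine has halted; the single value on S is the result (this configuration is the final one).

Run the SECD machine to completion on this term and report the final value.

Answer: 0

Machine steps:
step 0: [S=∅ | E=∅ | C=[((λz. ((λx. z) 6)) ((λp. ((λz. 0) 3)) -1))] | D=∅]
step 1: [S=∅ | E=∅ | C=[((λp. ((λz. 0) 3)) -1) :: (λz. ((λx. z) 6)) :: AP] | D=∅]
step 2: [S=∅ | E=∅ | C=[-1 :: (λp. ((λz. 0) 3)) :: AP :: (λz. ((λx. z) 6)) :: AP] | D=∅]
step 3: [S=[-1] | E=∅ | C=[(λp. ((λz. 0) 3)) :: AP :: (λz. ((λx. z) 6)) :: AP] | D=∅]
step 4: [S=[clo(λp. ((λz. 0) 3), ∅) :: -1] | E=∅ | C=[AP :: (λz. ((λx. z) 6)) :: AP] | D=∅]
step 5: [S=∅ | E={p↦-1} | C=[((λz. 0) 3)] | D=[(∅, ∅, [(λz. ((λx. z) 6)) :: AP])]]
step 6: [S=∅ | E={p↦-1} | C=[3 :: (λz. 0) :: AP] | D=[(∅, ∅, [(λz. ((λx. z) 6)) :: AP])]]
step 7: [S=[3] | E={p↦-1} | C=[(λz. 0) :: AP] | D=[(∅, ∅, [(λz. ((λx. z) 6)) :: AP])]]
step 8: [S=[clo(λz. 0, {p↦-1}) :: 3] | E={p↦-1} | C=[AP] | D=[(∅, ∅, [(λz. ((λx. z) 6)) :: AP])]]
step 9: [S=∅ | E={z↦3, p↦-1} | C=[0] | D=[(∅, {p↦-1}, ∅) :: (∅, ∅, [(λz. ((λx. z) 6)) :: AP])]]
step 10: [S=[0] | E={z↦3, p↦-1} | C=∅ | D=[(∅, {p↦-1}, ∅) :: (∅, ∅, [(λz. ((λx. z) 6)) :: AP])]]
step 11: [S=[0] | E={p↦-1} | C=∅ | D=[(∅, ∅, [(λz. ((λx. z) 6)) :: AP])]]
step 12: [S=[0] | E=∅ | C=[(λz. ((λx. z) 6)) :: AP] | D=∅]
step 13: [S=[clo(λz. ((λx. z) 6), ∅) :: 0] | E=∅ | C=[AP] | D=∅]
step 14: [S=∅ | E={z↦0} | C=[((λx. z) 6)] | D=[(∅, ∅, ∅)]]
step 15: [S=∅ | E={z↦0} | C=[6 :: (λx. z) :: AP] | D=[(∅, ∅, ∅)]]
step 16: [S=[6] | E={z↦0} | C=[(λx. z) :: AP] | D=[(∅, ∅, ∅)]]
step 17: [S=[clo(λx. z, {z↦0}) :: 6] | E={z↦0} | C=[AP] | D=[(∅, ∅, ∅)]]
step 18: [S=∅ | E={x↦6, z↦0} | C=[z] | D=[(∅, {z↦0}, ∅) :: (∅, ∅, ∅)]]
step 19: [S=[0] | E={x↦6, z↦0} | C=∅ | D=[(∅, {z↦0}, ∅) :: (∅, ∅, ∅)]]
step 20: [S=[0] | E={z↦0} | C=∅ | D=[(∅, ∅, ∅)]]
step 21: [S=[0] | E=∅ | C=∅ | D=∅]
→ final value 0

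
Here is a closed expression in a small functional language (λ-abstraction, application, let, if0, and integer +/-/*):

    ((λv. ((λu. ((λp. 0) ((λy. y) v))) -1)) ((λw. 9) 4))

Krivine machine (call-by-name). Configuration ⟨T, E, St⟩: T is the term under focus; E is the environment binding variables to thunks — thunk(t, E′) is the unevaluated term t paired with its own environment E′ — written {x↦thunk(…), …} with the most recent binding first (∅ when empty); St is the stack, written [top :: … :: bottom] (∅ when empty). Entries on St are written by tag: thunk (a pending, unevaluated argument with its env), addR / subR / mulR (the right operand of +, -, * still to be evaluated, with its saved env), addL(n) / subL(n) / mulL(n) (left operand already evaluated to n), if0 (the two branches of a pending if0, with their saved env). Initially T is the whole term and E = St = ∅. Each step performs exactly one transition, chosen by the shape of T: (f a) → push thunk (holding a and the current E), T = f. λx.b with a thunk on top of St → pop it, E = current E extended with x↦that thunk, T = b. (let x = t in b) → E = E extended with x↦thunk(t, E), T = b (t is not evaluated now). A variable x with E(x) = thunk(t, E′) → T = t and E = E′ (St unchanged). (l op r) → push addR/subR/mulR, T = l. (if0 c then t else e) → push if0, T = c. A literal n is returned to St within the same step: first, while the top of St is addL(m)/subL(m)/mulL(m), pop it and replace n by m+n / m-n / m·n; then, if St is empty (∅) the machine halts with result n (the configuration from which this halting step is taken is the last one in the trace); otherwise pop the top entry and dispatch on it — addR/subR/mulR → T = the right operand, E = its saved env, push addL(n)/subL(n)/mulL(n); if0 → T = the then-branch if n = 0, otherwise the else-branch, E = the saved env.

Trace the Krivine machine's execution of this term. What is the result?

Answer: 0

Machine steps:
t=0: <T=((λv. ((λu. ((λp. 0) ((λy. y) v))) -1)) ((λw. 9) 4)), E=∅, St=∅>
t=1: <T=(λv. ((λu. ((λp. 0) ((λy. y) v))) -1)), E=∅, St=[thunk]>
t=2: <T=((λu. ((λp. 0) ((λy. y) v))) -1), E={v↦thunk(((λw. 9) 4), ∅)}, St=∅>
t=3: <T=(λu. ((λp. 0) ((λy. y) v))), E={v↦thunk(((λw. 9) 4), ∅)}, St=[thunk]>
t=4: <T=((λp. 0) ((λy. y) v)), E={u↦thunk(-1, {v↦thunk(((λw. 9) 4), ∅)}), v↦thunk(((λw. 9) 4), ∅)}, St=∅>
t=5: <T=(λp. 0), E={u↦thunk(-1, {v↦thunk(((λw. 9) 4), ∅)}), v↦thunk(((λw. 9) 4), ∅)}, St=[thunk]>
t=6: <T=0, E={p↦thunk(((λy. y) v), {u↦thunk(-1, {v↦thunk(((λw. 9) 4), ∅)}), v↦thunk(((λw. 9) 4), ∅)}), u↦thunk(-1, {v↦thunk(((λw. 9) 4), ∅)}), v↦thunk(((λw. 9) 4), ∅)}, St=∅>
→ final value 0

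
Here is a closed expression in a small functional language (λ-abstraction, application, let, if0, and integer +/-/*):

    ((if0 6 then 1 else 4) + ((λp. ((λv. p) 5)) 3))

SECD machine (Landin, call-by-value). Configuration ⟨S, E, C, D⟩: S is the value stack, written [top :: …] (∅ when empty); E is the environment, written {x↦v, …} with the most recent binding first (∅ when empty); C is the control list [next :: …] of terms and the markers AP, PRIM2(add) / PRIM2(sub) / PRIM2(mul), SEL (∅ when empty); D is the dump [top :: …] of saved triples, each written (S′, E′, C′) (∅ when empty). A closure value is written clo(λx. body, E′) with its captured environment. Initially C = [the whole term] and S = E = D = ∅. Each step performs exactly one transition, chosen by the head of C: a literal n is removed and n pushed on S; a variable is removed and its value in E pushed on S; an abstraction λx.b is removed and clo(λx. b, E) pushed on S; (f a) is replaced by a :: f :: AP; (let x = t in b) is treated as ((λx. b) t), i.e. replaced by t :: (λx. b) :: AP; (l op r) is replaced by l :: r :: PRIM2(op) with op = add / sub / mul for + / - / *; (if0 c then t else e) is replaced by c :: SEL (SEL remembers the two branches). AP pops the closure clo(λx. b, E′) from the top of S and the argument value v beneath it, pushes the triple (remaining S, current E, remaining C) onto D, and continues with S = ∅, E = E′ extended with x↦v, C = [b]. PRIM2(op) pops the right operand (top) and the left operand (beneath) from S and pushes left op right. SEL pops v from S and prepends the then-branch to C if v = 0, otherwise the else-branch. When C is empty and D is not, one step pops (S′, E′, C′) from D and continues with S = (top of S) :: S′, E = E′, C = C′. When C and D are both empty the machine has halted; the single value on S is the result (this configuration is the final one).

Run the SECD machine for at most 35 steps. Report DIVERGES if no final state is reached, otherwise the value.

Answer: 7

Machine steps:
0. ⟨S=∅; E=∅; C=[((if0 6 then 1 else 4) + ((λp. ((λv. p) 5)) 3))]; D=∅⟩
1. ⟨S=∅; E=∅; C=[(if0 6 then 1 else 4) :: ((λp. ((λv. p) 5)) 3) :: PRIM2(add)]; D=∅⟩
2. ⟨S=∅; E=∅; C=[6 :: SEL :: ((λp. ((λv. p) 5)) 3) :: PRIM2(add)]; D=∅⟩
3. ⟨S=[6]; E=∅; C=[SEL :: ((λp. ((λv. p) 5)) 3) :: PRIM2(add)]; D=∅⟩
4. ⟨S=∅; E=∅; C=[4 :: ((λp. ((λv. p) 5)) 3) :: PRIM2(add)]; D=∅⟩
5. ⟨S=[4]; E=∅; C=[((λp. ((λv. p) 5)) 3) :: PRIM2(add)]; D=∅⟩
6. ⟨S=[4]; E=∅; C=[3 :: (λp. ((λv. p) 5)) :: AP :: PRIM2(add)]; D=∅⟩
7. ⟨S=[3 :: 4]; E=∅; C=[(λp. ((λv. p) 5)) :: AP :: PRIM2(add)]; D=∅⟩
8. ⟨S=[clo(λp. ((λv. p) 5), ∅) :: 3 :: 4]; E=∅; C=[AP :: PRIM2(add)]; D=∅⟩
9. ⟨S=∅; E={p↦3}; C=[((λv. p) 5)]; D=[([4], ∅, [PRIM2(add)])]⟩
10. ⟨S=∅; E={p↦3}; C=[5 :: (λv. p) :: AP]; D=[([4], ∅, [PRIM2(add)])]⟩
11. ⟨S=[5]; E={p↦3}; C=[(λv. p) :: AP]; D=[([4], ∅, [PRIM2(add)])]⟩
12. ⟨S=[clo(λv. p, {p↦3}) :: 5]; E={p↦3}; C=[AP]; D=[([4], ∅, [PRIM2(add)])]⟩
13. ⟨S=∅; E={v↦5, p↦3}; C=[p]; D=[(∅, {p↦3}, ∅) :: ([4], ∅, [PRIM2(add)])]⟩
14. ⟨S=[3]; E={v↦5, p↦3}; C=∅; D=[(∅, {p↦3}, ∅) :: ([4], ∅, [PRIM2(add)])]⟩
15. ⟨S=[3]; E={p↦3}; C=∅; D=[([4], ∅, [PRIM2(add)])]⟩
16. ⟨S=[3 :: 4]; E=∅; C=[PRIM2(add)]; D=∅⟩
17. ⟨S=[7]; E=∅; C=∅; D=∅⟩
→ final value 7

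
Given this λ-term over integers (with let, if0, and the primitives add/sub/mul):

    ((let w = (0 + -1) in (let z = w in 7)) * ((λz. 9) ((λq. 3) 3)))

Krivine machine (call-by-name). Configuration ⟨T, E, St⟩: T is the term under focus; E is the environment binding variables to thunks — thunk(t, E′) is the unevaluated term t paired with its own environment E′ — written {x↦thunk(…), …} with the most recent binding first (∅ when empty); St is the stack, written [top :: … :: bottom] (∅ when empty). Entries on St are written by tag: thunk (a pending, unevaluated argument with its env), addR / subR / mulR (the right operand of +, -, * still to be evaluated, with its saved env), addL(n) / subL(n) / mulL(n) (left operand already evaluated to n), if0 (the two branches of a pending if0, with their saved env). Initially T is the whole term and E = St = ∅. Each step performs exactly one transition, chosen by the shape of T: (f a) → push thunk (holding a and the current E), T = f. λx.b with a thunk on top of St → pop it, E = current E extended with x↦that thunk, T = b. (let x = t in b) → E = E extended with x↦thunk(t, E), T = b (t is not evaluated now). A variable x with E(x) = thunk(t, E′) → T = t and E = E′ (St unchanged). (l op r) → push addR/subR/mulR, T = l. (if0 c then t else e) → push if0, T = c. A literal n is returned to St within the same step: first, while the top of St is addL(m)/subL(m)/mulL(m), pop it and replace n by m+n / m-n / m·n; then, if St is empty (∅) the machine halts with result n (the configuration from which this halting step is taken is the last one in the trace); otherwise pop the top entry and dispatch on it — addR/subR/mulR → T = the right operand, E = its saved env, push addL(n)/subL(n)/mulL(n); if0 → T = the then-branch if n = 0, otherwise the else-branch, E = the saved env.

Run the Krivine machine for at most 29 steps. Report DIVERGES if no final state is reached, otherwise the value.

t=0: ⟨T=((let w = (0 + -1) in (let z = w in 7)) * ((λz. 9) ((λq. 3) 3))); E=∅; St=∅⟩
t=1: ⟨T=(let w = (0 + -1) in (let z = w in 7)); E=∅; St=[mulR]⟩
t=2: ⟨T=(let z = w in 7); E={w↦thunk((0 + -1), ∅)}; St=[mulR]⟩
t=3: ⟨T=7; E={z↦thunk(w, {w↦thunk((0 + -1), ∅)}), w↦thunk((0 + -1), ∅)}; St=[mulR]⟩
t=4: ⟨T=((λz. 9) ((λq. 3) 3)); E=∅; St=[mulL(7)]⟩
t=5: ⟨T=(λz. 9); E=∅; St=[thunk :: mulL(7)]⟩
t=6: ⟨T=9; E={z↦thunk(((λq. 3) 3), ∅)}; St=[mulL(7)]⟩
→ final value 63

Answer: 63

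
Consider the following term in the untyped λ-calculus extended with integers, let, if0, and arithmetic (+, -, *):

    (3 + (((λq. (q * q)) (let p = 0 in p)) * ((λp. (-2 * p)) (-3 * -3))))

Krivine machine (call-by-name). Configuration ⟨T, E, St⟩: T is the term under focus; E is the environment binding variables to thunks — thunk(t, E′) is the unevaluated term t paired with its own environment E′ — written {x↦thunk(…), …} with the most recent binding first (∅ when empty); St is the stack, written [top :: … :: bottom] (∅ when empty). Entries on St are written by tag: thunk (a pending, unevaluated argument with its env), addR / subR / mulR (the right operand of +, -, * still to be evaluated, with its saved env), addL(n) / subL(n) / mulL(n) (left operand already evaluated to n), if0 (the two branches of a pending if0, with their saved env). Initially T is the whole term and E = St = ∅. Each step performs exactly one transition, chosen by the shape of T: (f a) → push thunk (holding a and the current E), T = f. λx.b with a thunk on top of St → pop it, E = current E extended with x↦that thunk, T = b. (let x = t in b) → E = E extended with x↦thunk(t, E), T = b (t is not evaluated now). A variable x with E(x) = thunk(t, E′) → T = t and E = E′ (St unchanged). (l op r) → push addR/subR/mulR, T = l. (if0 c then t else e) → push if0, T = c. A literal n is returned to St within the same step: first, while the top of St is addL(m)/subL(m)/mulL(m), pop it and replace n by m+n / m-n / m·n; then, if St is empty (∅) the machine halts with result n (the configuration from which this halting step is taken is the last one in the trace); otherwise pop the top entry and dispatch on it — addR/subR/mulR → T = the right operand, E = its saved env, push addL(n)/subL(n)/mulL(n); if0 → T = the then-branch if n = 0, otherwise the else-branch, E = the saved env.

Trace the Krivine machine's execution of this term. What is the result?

0. <T=(3 + (((λq. (q * q)) (let p = 0 in p)) * ((λp. (-2 * p)) (-3 * -3)))), E=∅, St=∅>
1. <T=3, E=∅, St=[addR]>
2. <T=(((λq. (q * q)) (let p = 0 in p)) * ((λp. (-2 * p)) (-3 * -3))), E=∅, St=[addL(3)]>
3. <T=((λq. (q * q)) (let p = 0 in p)), E=∅, St=[mulR :: addL(3)]>
4. <T=(λq. (q * q)), E=∅, St=[thunk :: mulR :: addL(3)]>
5. <T=(q * q), E={q↦thunk((let p = 0 in p), ∅)}, St=[mulR :: addL(3)]>
6. <T=q, E={q↦thunk((let p = 0 in p), ∅)}, St=[mulR :: mulR :: addL(3)]>
7. <T=(let p = 0 in p), E=∅, St=[mulR :: mulR :: addL(3)]>
8. <T=p, E={p↦thunk(0, ∅)}, St=[mulR :: mulR :: addL(3)]>
9. <T=0, E=∅, St=[mulR :: mulR :: addL(3)]>
10. <T=q, E={q↦thunk((let p = 0 in p), ∅)}, St=[mulL(0) :: mulR :: addL(3)]>
11. <T=(let p = 0 in p), E=∅, St=[mulL(0) :: mulR :: addL(3)]>
12. <T=p, E={p↦thunk(0, ∅)}, St=[mulL(0) :: mulR :: addL(3)]>
13. <T=0, E=∅, St=[mulL(0) :: mulR :: addL(3)]>
14. <T=((λp. (-2 * p)) (-3 * -3)), E=∅, St=[mulL(0) :: addL(3)]>
15. <T=(λp. (-2 * p)), E=∅, St=[thunk :: mulL(0) :: addL(3)]>
16. <T=(-2 * p), E={p↦thunk((-3 * -3), ∅)}, St=[mulL(0) :: addL(3)]>
17. <T=-2, E={p↦thunk((-3 * -3), ∅)}, St=[mulR :: mulL(0) :: addL(3)]>
18. <T=p, E={p↦thunk((-3 * -3), ∅)}, St=[mulL(-2) :: mulL(0) :: addL(3)]>
19. <T=(-3 * -3), E=∅, St=[mulL(-2) :: mulL(0) :: addL(3)]>
20. <T=-3, E=∅, St=[mulR :: mulL(-2) :: mulL(0) :: addL(3)]>
21. <T=-3, E=∅, St=[mulL(-3) :: mulL(-2) :: mulL(0) :: addL(3)]>
→ final value 3

Answer: 3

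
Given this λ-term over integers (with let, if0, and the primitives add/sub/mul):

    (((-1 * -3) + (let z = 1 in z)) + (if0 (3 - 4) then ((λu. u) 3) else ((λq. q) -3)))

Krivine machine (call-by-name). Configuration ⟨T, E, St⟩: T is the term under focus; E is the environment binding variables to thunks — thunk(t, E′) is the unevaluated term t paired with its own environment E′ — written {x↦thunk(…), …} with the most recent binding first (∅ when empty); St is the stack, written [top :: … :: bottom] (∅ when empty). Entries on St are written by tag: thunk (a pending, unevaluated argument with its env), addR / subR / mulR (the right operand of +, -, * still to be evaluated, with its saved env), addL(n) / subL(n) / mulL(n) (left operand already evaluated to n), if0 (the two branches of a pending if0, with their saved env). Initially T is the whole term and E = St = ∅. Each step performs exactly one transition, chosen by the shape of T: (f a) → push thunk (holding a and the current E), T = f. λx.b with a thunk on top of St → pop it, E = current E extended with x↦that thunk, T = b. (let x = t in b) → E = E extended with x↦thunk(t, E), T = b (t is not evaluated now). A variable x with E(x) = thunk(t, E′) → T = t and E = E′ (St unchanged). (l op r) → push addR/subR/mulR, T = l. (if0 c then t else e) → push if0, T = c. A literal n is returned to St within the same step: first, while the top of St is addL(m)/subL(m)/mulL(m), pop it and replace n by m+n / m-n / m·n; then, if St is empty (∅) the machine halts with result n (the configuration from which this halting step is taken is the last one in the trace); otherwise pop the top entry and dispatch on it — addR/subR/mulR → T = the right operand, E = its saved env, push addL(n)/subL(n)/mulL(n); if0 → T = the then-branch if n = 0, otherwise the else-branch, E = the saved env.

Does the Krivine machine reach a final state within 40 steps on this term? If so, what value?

[0] <T=(((-1 * -3) + (let z = 1 in z)) + (if0 (3 - 4) then ((λu. u) 3) else ((λq. q) -3))), E=∅, St=∅>
[1] <T=((-1 * -3) + (let z = 1 in z)), E=∅, St=[addR]>
[2] <T=(-1 * -3), E=∅, St=[addR :: addR]>
[3] <T=-1, E=∅, St=[mulR :: addR :: addR]>
[4] <T=-3, E=∅, St=[mulL(-1) :: addR :: addR]>
[5] <T=(let z = 1 in z), E=∅, St=[addL(3) :: addR]>
[6] <T=z, E={z↦thunk(1, ∅)}, St=[addL(3) :: addR]>
[7] <T=1, E=∅, St=[addL(3) :: addR]>
[8] <T=(if0 (3 - 4) then ((λu. u) 3) else ((λq. q) -3)), E=∅, St=[addL(4)]>
[9] <T=(3 - 4), E=∅, St=[if0 :: addL(4)]>
[10] <T=3, E=∅, St=[subR :: if0 :: addL(4)]>
[11] <T=4, E=∅, St=[subL(3) :: if0 :: addL(4)]>
[12] <T=((λq. q) -3), E=∅, St=[addL(4)]>
[13] <T=(λq. q), E=∅, St=[thunk :: addL(4)]>
[14] <T=q, E={q↦thunk(-3, ∅)}, St=[addL(4)]>
[15] <T=-3, E=∅, St=[addL(4)]>
→ final value 1

Answer: 1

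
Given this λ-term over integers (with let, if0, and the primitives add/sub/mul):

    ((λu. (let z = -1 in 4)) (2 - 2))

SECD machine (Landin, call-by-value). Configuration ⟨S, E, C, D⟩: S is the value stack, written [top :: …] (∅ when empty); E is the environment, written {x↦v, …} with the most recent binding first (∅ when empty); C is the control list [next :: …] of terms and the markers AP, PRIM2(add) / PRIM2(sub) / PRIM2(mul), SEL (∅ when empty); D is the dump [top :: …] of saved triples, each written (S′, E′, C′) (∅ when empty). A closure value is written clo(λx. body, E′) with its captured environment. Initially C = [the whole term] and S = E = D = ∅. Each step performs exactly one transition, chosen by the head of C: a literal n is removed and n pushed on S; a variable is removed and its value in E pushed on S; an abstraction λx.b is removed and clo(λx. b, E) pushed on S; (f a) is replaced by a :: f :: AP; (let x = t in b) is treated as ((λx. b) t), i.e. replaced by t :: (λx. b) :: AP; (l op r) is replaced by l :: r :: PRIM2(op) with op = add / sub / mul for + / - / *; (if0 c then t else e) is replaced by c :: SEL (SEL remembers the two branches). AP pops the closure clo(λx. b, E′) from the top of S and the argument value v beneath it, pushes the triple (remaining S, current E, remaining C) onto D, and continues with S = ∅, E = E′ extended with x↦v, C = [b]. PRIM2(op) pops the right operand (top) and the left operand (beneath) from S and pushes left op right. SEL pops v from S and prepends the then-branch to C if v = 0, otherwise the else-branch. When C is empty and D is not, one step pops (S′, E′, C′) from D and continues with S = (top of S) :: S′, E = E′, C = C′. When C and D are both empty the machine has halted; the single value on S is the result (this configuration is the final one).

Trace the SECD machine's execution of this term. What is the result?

0. [S=∅ | E=∅ | C=[((λu. (let z = -1 in 4)) (2 - 2))] | D=∅]
1. [S=∅ | E=∅ | C=[(2 - 2) :: (λu. (let z = -1 in 4)) :: AP] | D=∅]
2. [S=∅ | E=∅ | C=[2 :: 2 :: PRIM2(sub) :: (λu. (let z = -1 in 4)) :: AP] | D=∅]
3. [S=[2] | E=∅ | C=[2 :: PRIM2(sub) :: (λu. (let z = -1 in 4)) :: AP] | D=∅]
4. [S=[2 :: 2] | E=∅ | C=[PRIM2(sub) :: (λu. (let z = -1 in 4)) :: AP] | D=∅]
5. [S=[0] | E=∅ | C=[(λu. (let z = -1 in 4)) :: AP] | D=∅]
6. [S=[clo(λu. (let z = -1 in 4), ∅) :: 0] | E=∅ | C=[AP] | D=∅]
7. [S=∅ | E={u↦0} | C=[(let z = -1 in 4)] | D=[(∅, ∅, ∅)]]
8. [S=∅ | E={u↦0} | C=[-1 :: (λz. 4) :: AP] | D=[(∅, ∅, ∅)]]
9. [S=[-1] | E={u↦0} | C=[(λz. 4) :: AP] | D=[(∅, ∅, ∅)]]
10. [S=[clo(λz. 4, {u↦0}) :: -1] | E={u↦0} | C=[AP] | D=[(∅, ∅, ∅)]]
11. [S=∅ | E={z↦-1, u↦0} | C=[4] | D=[(∅, {u↦0}, ∅) :: (∅, ∅, ∅)]]
12. [S=[4] | E={z↦-1, u↦0} | C=∅ | D=[(∅, {u↦0}, ∅) :: (∅, ∅, ∅)]]
13. [S=[4] | E={u↦0} | C=∅ | D=[(∅, ∅, ∅)]]
14. [S=[4] | E=∅ | C=∅ | D=∅]
→ final value 4

Answer: 4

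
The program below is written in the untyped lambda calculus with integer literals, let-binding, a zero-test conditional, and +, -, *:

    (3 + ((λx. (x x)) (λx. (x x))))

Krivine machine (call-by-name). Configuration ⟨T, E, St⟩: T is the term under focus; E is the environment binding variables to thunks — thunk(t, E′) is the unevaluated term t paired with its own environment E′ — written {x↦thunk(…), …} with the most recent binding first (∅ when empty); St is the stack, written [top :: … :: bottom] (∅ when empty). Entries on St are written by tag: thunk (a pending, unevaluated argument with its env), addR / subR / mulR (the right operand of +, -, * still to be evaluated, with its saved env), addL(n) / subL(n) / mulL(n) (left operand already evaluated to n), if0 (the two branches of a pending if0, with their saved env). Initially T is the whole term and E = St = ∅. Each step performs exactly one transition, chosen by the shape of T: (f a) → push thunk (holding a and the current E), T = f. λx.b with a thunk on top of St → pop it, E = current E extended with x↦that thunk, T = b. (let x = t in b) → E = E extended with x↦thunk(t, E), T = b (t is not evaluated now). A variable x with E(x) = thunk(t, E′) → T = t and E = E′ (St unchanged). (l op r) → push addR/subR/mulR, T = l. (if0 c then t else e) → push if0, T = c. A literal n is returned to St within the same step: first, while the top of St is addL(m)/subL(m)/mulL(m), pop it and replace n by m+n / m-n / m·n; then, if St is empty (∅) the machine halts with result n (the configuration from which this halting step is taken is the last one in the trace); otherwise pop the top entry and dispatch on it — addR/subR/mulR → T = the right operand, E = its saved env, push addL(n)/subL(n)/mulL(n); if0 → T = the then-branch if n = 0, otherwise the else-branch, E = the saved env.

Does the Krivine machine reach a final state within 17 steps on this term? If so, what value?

t=0: <T=(3 + ((λx. (x x)) (λx. (x x)))), E=∅, St=∅>
t=1: <T=3, E=∅, St=[addR]>
t=2: <T=((λx. (x x)) (λx. (x x))), E=∅, St=[addL(3)]>
t=3: <T=(λx. (x x)), E=∅, St=[thunk :: addL(3)]>
t=4: <T=(x x), E={x↦thunk((λx. (x x)), ∅)}, St=[addL(3)]>
t=5: <T=x, E={x↦thunk((λx. (x x)), ∅)}, St=[thunk :: addL(3)]>
t=6: <T=(λx. (x x)), E=∅, St=[thunk :: addL(3)]>
t=7: <T=(x x), E={x↦thunk(x, {x↦thunk((λx. (x x)), ∅)})}, St=[addL(3)]>
t=8: <T=x, E={x↦thunk(x, {x↦thunk((λx. (x x)), ∅)})}, St=[thunk :: addL(3)]>
t=9: <T=x, E={x↦thunk((λx. (x x)), ∅)}, St=[thunk :: addL(3)]>
t=10: <T=(λx. (x x)), E=∅, St=[thunk :: addL(3)]>
t=11: <T=(x x), E={x↦thunk(x, {x↦thunk(x, {x↦thunk((λx. (x x)), ∅)})})}, St=[addL(3)]>
t=12: <T=x, E={x↦thunk(x, {x↦thunk(x, {x↦thunk((λx. (x x)), ∅)})})}, St=[thunk :: addL(3)]>
t=13: <T=x, E={x↦thunk(x, {x↦thunk((λx. (x x)), ∅)})}, St=[thunk :: addL(3)]>
t=14: <T=x, E={x↦thunk((λx. (x x)), ∅)}, St=[thunk :: addL(3)]>
t=15: <T=(λx. (x x)), E=∅, St=[thunk :: addL(3)]>
t=16: <T=(x x), E={x↦thunk(x, {x↦thunk(x, {x↦thunk(x, {x↦thunk((λx. (x x)), ∅)})})})}, St=[addL(3)]>
t=17: <T=x, E={x↦thunk(x, {x↦thunk(x, {x↦thunk(x, {x↦thunk((λx. (x x)), ∅)})})})}, St=[thunk :: addL(3)]>
→ 17 transitions taken and the configuration is still not final: no result within 17 steps

Answer: DIVERGES (no final state within 17 steps)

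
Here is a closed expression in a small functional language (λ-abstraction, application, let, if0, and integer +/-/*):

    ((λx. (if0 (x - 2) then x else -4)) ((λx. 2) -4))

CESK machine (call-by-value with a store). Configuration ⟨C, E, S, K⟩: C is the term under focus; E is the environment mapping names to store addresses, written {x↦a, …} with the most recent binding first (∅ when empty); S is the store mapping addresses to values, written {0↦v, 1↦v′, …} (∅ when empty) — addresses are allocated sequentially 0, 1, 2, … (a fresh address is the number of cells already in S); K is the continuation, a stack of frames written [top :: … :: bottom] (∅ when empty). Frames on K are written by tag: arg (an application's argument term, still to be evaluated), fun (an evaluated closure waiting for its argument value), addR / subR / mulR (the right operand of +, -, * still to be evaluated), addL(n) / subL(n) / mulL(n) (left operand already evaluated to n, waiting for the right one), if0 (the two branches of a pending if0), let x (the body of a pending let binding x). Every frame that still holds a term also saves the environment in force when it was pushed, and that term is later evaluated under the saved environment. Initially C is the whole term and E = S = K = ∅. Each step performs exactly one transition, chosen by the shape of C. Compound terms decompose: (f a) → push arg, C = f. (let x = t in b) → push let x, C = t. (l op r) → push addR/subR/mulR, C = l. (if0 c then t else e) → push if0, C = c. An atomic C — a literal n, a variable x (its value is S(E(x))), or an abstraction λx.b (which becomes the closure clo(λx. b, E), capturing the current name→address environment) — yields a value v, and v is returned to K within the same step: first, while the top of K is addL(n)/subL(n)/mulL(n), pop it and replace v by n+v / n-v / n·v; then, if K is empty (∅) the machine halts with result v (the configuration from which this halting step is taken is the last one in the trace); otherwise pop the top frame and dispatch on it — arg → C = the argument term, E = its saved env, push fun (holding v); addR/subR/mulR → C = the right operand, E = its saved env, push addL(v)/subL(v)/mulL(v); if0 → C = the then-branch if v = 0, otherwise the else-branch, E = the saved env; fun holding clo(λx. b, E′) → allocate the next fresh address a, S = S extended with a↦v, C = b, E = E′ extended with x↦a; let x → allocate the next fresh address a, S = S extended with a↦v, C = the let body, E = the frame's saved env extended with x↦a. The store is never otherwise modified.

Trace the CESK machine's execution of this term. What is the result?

0. <C=((λx. (if0 (x - 2) then x else -4)) ((λx. 2) -4)), E=∅, S=∅, K=∅>
1. <C=(λx. (if0 (x - 2) then x else -4)), E=∅, S=∅, K=[arg]>
2. <C=((λx. 2) -4), E=∅, S=∅, K=[fun]>
3. <C=(λx. 2), E=∅, S=∅, K=[arg :: fun]>
4. <C=-4, E=∅, S=∅, K=[fun :: fun]>
5. <C=2, E={x↦0}, S={0↦-4}, K=[fun]>
6. <C=(if0 (x - 2) then x else -4), E={x↦1}, S={0↦-4, 1↦2}, K=∅>
7. <C=(x - 2), E={x↦1}, S={0↦-4, 1↦2}, K=[if0]>
8. <C=x, E={x↦1}, S={0↦-4, 1↦2}, K=[subR :: if0]>
9. <C=2, E={x↦1}, S={0↦-4, 1↦2}, K=[subL(2) :: if0]>
10. <C=x, E={x↦1}, S={0↦-4, 1↦2}, K=∅>
→ final value 2

Answer: 2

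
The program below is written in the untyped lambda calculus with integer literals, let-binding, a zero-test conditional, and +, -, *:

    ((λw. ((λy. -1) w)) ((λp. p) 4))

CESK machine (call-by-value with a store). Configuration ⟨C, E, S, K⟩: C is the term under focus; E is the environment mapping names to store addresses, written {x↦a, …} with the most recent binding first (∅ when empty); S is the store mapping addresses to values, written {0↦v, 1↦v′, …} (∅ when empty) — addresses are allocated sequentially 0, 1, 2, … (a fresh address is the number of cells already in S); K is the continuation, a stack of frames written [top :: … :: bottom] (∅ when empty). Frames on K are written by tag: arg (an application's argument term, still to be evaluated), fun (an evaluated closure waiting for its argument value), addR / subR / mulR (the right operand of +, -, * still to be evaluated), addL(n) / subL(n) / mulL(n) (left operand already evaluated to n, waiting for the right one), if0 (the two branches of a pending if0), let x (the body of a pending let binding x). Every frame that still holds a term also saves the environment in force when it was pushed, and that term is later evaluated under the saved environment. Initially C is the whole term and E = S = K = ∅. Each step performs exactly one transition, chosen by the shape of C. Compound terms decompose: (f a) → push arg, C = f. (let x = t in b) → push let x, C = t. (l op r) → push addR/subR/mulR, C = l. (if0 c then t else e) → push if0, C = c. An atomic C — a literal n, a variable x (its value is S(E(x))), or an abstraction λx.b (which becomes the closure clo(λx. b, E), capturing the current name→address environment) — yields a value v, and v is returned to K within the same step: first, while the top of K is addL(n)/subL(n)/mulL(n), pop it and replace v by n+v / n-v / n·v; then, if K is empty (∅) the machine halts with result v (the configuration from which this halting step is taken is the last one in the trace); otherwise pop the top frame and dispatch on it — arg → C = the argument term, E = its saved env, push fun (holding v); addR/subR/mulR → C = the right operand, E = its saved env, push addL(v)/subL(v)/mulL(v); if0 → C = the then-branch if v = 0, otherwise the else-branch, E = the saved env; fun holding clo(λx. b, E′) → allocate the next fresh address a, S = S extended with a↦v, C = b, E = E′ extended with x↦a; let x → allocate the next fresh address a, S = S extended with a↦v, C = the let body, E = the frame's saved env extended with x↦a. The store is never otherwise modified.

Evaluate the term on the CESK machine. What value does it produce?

t=0: <C=((λw. ((λy. -1) w)) ((λp. p) 4)), E=∅, S=∅, K=∅>
t=1: <C=(λw. ((λy. -1) w)), E=∅, S=∅, K=[arg]>
t=2: <C=((λp. p) 4), E=∅, S=∅, K=[fun]>
t=3: <C=(λp. p), E=∅, S=∅, K=[arg :: fun]>
t=4: <C=4, E=∅, S=∅, K=[fun :: fun]>
t=5: <C=p, E={p↦0}, S={0↦4}, K=[fun]>
t=6: <C=((λy. -1) w), E={w↦1}, S={0↦4, 1↦4}, K=∅>
t=7: <C=(λy. -1), E={w↦1}, S={0↦4, 1↦4}, K=[arg]>
t=8: <C=w, E={w↦1}, S={0↦4, 1↦4}, K=[fun]>
t=9: <C=-1, E={y↦2, w↦1}, S={0↦4, 1↦4, 2↦4}, K=∅>
→ final value -1

Answer: -1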